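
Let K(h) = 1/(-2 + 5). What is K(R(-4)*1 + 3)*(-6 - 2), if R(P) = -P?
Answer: -8/3 ≈ -2.6667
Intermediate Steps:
K(h) = ⅓ (K(h) = 1/3 = ⅓)
K(R(-4)*1 + 3)*(-6 - 2) = (-6 - 2)/3 = (⅓)*(-8) = -8/3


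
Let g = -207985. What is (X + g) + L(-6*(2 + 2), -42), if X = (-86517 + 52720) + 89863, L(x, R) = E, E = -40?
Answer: -151959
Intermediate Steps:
L(x, R) = -40
X = 56066 (X = -33797 + 89863 = 56066)
(X + g) + L(-6*(2 + 2), -42) = (56066 - 207985) - 40 = -151919 - 40 = -151959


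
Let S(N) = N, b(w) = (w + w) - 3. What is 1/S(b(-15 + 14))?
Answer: -1/5 ≈ -0.20000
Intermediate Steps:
b(w) = -3 + 2*w (b(w) = 2*w - 3 = -3 + 2*w)
1/S(b(-15 + 14)) = 1/(-3 + 2*(-15 + 14)) = 1/(-3 + 2*(-1)) = 1/(-3 - 2) = 1/(-5) = -1/5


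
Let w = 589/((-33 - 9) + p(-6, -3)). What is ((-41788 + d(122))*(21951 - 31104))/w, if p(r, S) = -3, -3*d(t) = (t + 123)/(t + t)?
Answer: -4199725129995/143716 ≈ -2.9222e+7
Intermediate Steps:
d(t) = -(123 + t)/(6*t) (d(t) = -(t + 123)/(3*(t + t)) = -(123 + t)/(3*(2*t)) = -(123 + t)*1/(2*t)/3 = -(123 + t)/(6*t))
w = -589/45 (w = 589/((-33 - 9) - 3) = 589/(-42 - 3) = 589/(-45) = 589*(-1/45) = -589/45 ≈ -13.089)
((-41788 + d(122))*(21951 - 31104))/w = ((-41788 + (⅙)*(-123 - 1*122)/122)*(21951 - 31104))/(-589/45) = ((-41788 + (⅙)*(1/122)*(-123 - 122))*(-9153))*(-45/589) = ((-41788 + (⅙)*(1/122)*(-245))*(-9153))*(-45/589) = ((-41788 - 245/732)*(-9153))*(-45/589) = -30589061/732*(-9153)*(-45/589) = (93327225111/244)*(-45/589) = -4199725129995/143716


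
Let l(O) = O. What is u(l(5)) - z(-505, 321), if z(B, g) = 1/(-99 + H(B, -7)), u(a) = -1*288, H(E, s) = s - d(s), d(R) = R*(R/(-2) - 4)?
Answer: -63070/219 ≈ -287.99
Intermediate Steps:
d(R) = R*(-4 - R/2) (d(R) = R*(R*(-1/2) - 4) = R*(-R/2 - 4) = R*(-4 - R/2))
H(E, s) = s + s*(8 + s)/2 (H(E, s) = s - (-1)*s*(8 + s)/2 = s + s*(8 + s)/2)
u(a) = -288
z(B, g) = -2/219 (z(B, g) = 1/(-99 + (1/2)*(-7)*(10 - 7)) = 1/(-99 + (1/2)*(-7)*3) = 1/(-99 - 21/2) = 1/(-219/2) = -2/219)
u(l(5)) - z(-505, 321) = -288 - 1*(-2/219) = -288 + 2/219 = -63070/219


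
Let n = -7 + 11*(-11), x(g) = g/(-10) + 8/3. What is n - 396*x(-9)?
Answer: -7702/5 ≈ -1540.4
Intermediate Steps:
x(g) = 8/3 - g/10 (x(g) = g*(-⅒) + 8*(⅓) = -g/10 + 8/3 = 8/3 - g/10)
n = -128 (n = -7 - 121 = -128)
n - 396*x(-9) = -128 - 396*(8/3 - ⅒*(-9)) = -128 - 396*(8/3 + 9/10) = -128 - 396*107/30 = -128 - 7062/5 = -7702/5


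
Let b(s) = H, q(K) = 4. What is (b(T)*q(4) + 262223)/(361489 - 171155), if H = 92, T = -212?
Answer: 262591/190334 ≈ 1.3796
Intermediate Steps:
b(s) = 92
(b(T)*q(4) + 262223)/(361489 - 171155) = (92*4 + 262223)/(361489 - 171155) = (368 + 262223)/190334 = 262591*(1/190334) = 262591/190334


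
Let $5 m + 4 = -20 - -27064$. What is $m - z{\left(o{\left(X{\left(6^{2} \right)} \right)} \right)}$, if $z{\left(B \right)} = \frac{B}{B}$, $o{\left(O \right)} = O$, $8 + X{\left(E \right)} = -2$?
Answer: $5407$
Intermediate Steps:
$X{\left(E \right)} = -10$ ($X{\left(E \right)} = -8 - 2 = -10$)
$m = 5408$ ($m = - \frac{4}{5} + \frac{-20 - -27064}{5} = - \frac{4}{5} + \frac{-20 + 27064}{5} = - \frac{4}{5} + \frac{1}{5} \cdot 27044 = - \frac{4}{5} + \frac{27044}{5} = 5408$)
$z{\left(B \right)} = 1$
$m - z{\left(o{\left(X{\left(6^{2} \right)} \right)} \right)} = 5408 - 1 = 5407$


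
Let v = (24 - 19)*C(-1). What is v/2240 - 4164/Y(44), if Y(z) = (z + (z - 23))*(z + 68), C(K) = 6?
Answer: -8133/14560 ≈ -0.55859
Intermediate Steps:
v = 30 (v = (24 - 19)*6 = 5*6 = 30)
Y(z) = (-23 + 2*z)*(68 + z) (Y(z) = (z + (-23 + z))*(68 + z) = (-23 + 2*z)*(68 + z))
v/2240 - 4164/Y(44) = 30/2240 - 4164/(-1564 + 2*44**2 + 113*44) = 30*(1/2240) - 4164/(-1564 + 2*1936 + 4972) = 3/224 - 4164/(-1564 + 3872 + 4972) = 3/224 - 4164/7280 = 3/224 - 4164*1/7280 = 3/224 - 1041/1820 = -8133/14560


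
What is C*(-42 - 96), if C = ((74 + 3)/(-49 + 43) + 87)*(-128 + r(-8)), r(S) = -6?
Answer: 1371490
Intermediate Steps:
C = -29815/3 (C = ((74 + 3)/(-49 + 43) + 87)*(-128 - 6) = (77/(-6) + 87)*(-134) = (77*(-⅙) + 87)*(-134) = (-77/6 + 87)*(-134) = (445/6)*(-134) = -29815/3 ≈ -9938.3)
C*(-42 - 96) = -29815*(-42 - 96)/3 = -29815/3*(-138) = 1371490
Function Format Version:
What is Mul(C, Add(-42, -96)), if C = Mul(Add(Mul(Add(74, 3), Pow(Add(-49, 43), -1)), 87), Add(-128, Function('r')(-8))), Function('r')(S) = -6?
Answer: 1371490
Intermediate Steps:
C = Rational(-29815, 3) (C = Mul(Add(Mul(Add(74, 3), Pow(Add(-49, 43), -1)), 87), Add(-128, -6)) = Mul(Add(Mul(77, Pow(-6, -1)), 87), -134) = Mul(Add(Mul(77, Rational(-1, 6)), 87), -134) = Mul(Add(Rational(-77, 6), 87), -134) = Mul(Rational(445, 6), -134) = Rational(-29815, 3) ≈ -9938.3)
Mul(C, Add(-42, -96)) = Mul(Rational(-29815, 3), Add(-42, -96)) = Mul(Rational(-29815, 3), -138) = 1371490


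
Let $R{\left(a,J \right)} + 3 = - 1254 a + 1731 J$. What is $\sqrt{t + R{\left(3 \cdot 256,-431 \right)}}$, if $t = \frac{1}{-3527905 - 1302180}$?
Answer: $\frac{i \sqrt{39873666214322937685}}{4830085} \approx 1307.3 i$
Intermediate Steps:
$t = - \frac{1}{4830085}$ ($t = \frac{1}{-4830085} = - \frac{1}{4830085} \approx -2.0704 \cdot 10^{-7}$)
$R{\left(a,J \right)} = -3 - 1254 a + 1731 J$ ($R{\left(a,J \right)} = -3 + \left(- 1254 a + 1731 J\right) = -3 - 1254 a + 1731 J$)
$\sqrt{t + R{\left(3 \cdot 256,-431 \right)}} = \sqrt{- \frac{1}{4830085} - \left(746064 + 1254 \cdot 3 \cdot 256\right)} = \sqrt{- \frac{1}{4830085} - 1709136} = \sqrt{- \frac{8255272156561}{4830085}} = \frac{i \sqrt{39873666214322937685}}{4830085}$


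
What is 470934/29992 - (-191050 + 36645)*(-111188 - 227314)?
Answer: -783786953809293/14996 ≈ -5.2266e+10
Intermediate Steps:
470934/29992 - (-191050 + 36645)*(-111188 - 227314) = 470934*(1/29992) - (-154405)*(-338502) = 235467/14996 - 1*52266401310 = 235467/14996 - 52266401310 = -783786953809293/14996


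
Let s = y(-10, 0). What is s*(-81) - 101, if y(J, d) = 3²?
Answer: -830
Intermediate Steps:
y(J, d) = 9
s = 9
s*(-81) - 101 = 9*(-81) - 101 = -729 - 101 = -830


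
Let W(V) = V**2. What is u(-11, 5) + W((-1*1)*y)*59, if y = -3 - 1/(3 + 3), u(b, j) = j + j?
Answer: 21659/36 ≈ 601.64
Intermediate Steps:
u(b, j) = 2*j
y = -19/6 (y = -3 - 1/6 = -19/6 ≈ -3.1667)
u(-11, 5) + W((-1*1)*y)*59 = 2*5 + (-1*1*(-19/6))**2*59 = 10 + (-1*(-19/6))**2*59 = 10 + (19/6)**2*59 = 10 + (361/36)*59 = 10 + 21299/36 = 21659/36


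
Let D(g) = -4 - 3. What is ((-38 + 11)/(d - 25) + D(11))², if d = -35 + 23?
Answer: 53824/1369 ≈ 39.316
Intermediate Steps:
D(g) = -7
d = -12
((-38 + 11)/(d - 25) + D(11))² = ((-38 + 11)/(-12 - 25) - 7)² = (-27/(-37) - 7)² = (-27*(-1/37) - 7)² = (27/37 - 7)² = (-232/37)² = 53824/1369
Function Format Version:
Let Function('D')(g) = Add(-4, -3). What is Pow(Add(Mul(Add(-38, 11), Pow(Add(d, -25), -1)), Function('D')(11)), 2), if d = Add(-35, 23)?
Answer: Rational(53824, 1369) ≈ 39.316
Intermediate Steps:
Function('D')(g) = -7
d = -12
Pow(Add(Mul(Add(-38, 11), Pow(Add(d, -25), -1)), Function('D')(11)), 2) = Pow(Add(Mul(Add(-38, 11), Pow(Add(-12, -25), -1)), -7), 2) = Pow(Add(Mul(-27, Pow(-37, -1)), -7), 2) = Pow(Add(Mul(-27, Rational(-1, 37)), -7), 2) = Pow(Add(Rational(27, 37), -7), 2) = Pow(Rational(-232, 37), 2) = Rational(53824, 1369)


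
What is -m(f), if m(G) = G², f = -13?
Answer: -169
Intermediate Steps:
-m(f) = -1*(-13)² = -1*169 = -169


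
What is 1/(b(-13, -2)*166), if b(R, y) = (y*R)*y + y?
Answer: -1/8964 ≈ -0.00011156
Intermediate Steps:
b(R, y) = y + R*y**2 (b(R, y) = (R*y)*y + y = R*y**2 + y = y + R*y**2)
1/(b(-13, -2)*166) = 1/(-2*(1 - 13*(-2))*166) = 1/(-2*(1 + 26)*166) = 1/(-2*27*166) = 1/(-54*166) = 1/(-8964) = -1/8964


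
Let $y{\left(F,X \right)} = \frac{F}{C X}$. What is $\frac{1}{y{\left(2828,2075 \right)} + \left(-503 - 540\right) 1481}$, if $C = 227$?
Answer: $- \frac{471025}{727584307247} \approx -6.4738 \cdot 10^{-7}$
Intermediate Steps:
$y{\left(F,X \right)} = \frac{F}{227 X}$
$\frac{1}{y{\left(2828,2075 \right)} + \left(-503 - 540\right) 1481} = \frac{1}{\frac{1}{227} \cdot 2828 \cdot \frac{1}{2075} + \left(-503 - 540\right) 1481} = \frac{1}{\frac{1}{227} \cdot 2828 \cdot \frac{1}{2075} - 1544683} = \frac{1}{\frac{2828}{471025} - 1544683} = \frac{1}{- \frac{727584307247}{471025}} = - \frac{471025}{727584307247}$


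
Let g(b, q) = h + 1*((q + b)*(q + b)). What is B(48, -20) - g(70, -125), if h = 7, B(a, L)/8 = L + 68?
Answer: -2648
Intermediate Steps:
B(a, L) = 544 + 8*L (B(a, L) = 8*(L + 68) = 8*(68 + L) = 544 + 8*L)
g(b, q) = 7 + (b + q)**2 (g(b, q) = 7 + 1*((q + b)*(q + b)) = 7 + 1*((b + q)*(b + q)) = 7 + 1*(b + q)**2 = 7 + (b + q)**2)
B(48, -20) - g(70, -125) = (544 + 8*(-20)) - (7 + (70 - 125)**2) = (544 - 160) - (7 + (-55)**2) = 384 - (7 + 3025) = 384 - 1*3032 = 384 - 3032 = -2648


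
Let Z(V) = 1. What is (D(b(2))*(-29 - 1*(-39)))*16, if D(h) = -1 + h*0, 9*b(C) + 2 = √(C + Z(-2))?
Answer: -160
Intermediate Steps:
b(C) = -2/9 + √(1 + C)/9 (b(C) = -2/9 + √(C + 1)/9 = -2/9 + √(1 + C)/9)
D(h) = -1 (D(h) = -1 + 0 = -1)
(D(b(2))*(-29 - 1*(-39)))*16 = -(-29 - 1*(-39))*16 = -(-29 + 39)*16 = -1*10*16 = -10*16 = -160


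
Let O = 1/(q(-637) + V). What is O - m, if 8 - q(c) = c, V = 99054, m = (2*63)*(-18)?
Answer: 226117333/99699 ≈ 2268.0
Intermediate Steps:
m = -2268 (m = 126*(-18) = -2268)
q(c) = 8 - c
O = 1/99699 (O = 1/((8 - 1*(-637)) + 99054) = 1/((8 + 637) + 99054) = 1/(645 + 99054) = 1/99699 ≈ 1.0030e-5)
O - m = 1/99699 - 1*(-2268) = 1/99699 + 2268 = 226117333/99699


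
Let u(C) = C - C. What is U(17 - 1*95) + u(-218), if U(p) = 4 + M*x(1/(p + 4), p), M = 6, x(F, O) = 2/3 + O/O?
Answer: 14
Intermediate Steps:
u(C) = 0
x(F, O) = 5/3 (x(F, O) = 2*(⅓) + 1 = ⅔ + 1 = 5/3)
U(p) = 14 (U(p) = 4 + 6*(5/3) = 4 + 10 = 14)
U(17 - 1*95) + u(-218) = 14 + 0 = 14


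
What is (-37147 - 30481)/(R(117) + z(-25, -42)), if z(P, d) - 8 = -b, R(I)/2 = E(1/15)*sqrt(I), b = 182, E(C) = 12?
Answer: -980606/3093 - 135256*sqrt(13)/1031 ≈ -790.05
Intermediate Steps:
R(I) = 24*sqrt(I) (R(I) = 2*(12*sqrt(I)) = 24*sqrt(I))
z(P, d) = -174 (z(P, d) = 8 - 1*182 = 8 - 182 = -174)
(-37147 - 30481)/(R(117) + z(-25, -42)) = (-37147 - 30481)/(24*sqrt(117) - 174) = -67628/(24*(3*sqrt(13)) - 174) = -67628/(72*sqrt(13) - 174) = -67628/(-174 + 72*sqrt(13))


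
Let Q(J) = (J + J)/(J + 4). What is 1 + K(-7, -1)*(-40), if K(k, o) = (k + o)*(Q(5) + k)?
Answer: -16951/9 ≈ -1883.4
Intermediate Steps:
Q(J) = 2*J/(4 + J) (Q(J) = (2*J)/(4 + J) = 2*J/(4 + J))
K(k, o) = (10/9 + k)*(k + o) (K(k, o) = (k + o)*(2*5/(4 + 5) + k) = (k + o)*(2*5/9 + k) = (k + o)*(2*5*(⅑) + k) = (k + o)*(10/9 + k) = (10/9 + k)*(k + o))
1 + K(-7, -1)*(-40) = 1 + ((-7)² + (10/9)*(-7) + (10/9)*(-1) - 7*(-1))*(-40) = 1 + (49 - 70/9 - 10/9 + 7)*(-40) = 1 + (424/9)*(-40) = 1 - 16960/9 = -16951/9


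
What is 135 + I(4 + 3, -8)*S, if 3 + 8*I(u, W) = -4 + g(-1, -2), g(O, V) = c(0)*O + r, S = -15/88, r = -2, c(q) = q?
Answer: 95175/704 ≈ 135.19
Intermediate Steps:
S = -15/88 (S = -15*1/88 = -15/88 ≈ -0.17045)
g(O, V) = -2 (g(O, V) = 0*O - 2 = 0 - 2 = -2)
I(u, W) = -9/8 (I(u, W) = -3/8 + (-4 - 2)/8 = -3/8 + (⅛)*(-6) = -3/8 - ¾ = -9/8)
135 + I(4 + 3, -8)*S = 135 - 9/8*(-15/88) = 135 + 135/704 = 95175/704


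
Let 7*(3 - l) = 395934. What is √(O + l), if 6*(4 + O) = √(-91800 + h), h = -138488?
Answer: √(-509067 + 6*I*√14393)/3 ≈ 0.16815 + 237.83*I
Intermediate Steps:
l = -56559 (l = 3 - ⅐*395934 = 3 - 56562 = -56559)
O = -4 + 2*I*√14393/3 (O = -4 + √(-91800 - 138488)/6 = -4 + √(-230288)/6 = -4 + (4*I*√14393)/6 = -4 + 2*I*√14393/3 ≈ -4.0 + 79.981*I)
√(O + l) = √((-4 + 2*I*√14393/3) - 56559) = √(-56563 + 2*I*√14393/3)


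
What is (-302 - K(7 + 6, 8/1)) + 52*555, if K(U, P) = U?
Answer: 28545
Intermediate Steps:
(-302 - K(7 + 6, 8/1)) + 52*555 = (-302 - (7 + 6)) + 52*555 = (-302 - 1*13) + 28860 = (-302 - 13) + 28860 = -315 + 28860 = 28545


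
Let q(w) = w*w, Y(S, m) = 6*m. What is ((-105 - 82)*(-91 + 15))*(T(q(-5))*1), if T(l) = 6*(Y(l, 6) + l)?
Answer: 5201592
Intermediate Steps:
q(w) = w²
T(l) = 216 + 6*l (T(l) = 6*(6*6 + l) = 6*(36 + l) = 216 + 6*l)
((-105 - 82)*(-91 + 15))*(T(q(-5))*1) = ((-105 - 82)*(-91 + 15))*((216 + 6*(-5)²)*1) = (-187*(-76))*((216 + 6*25)*1) = 14212*((216 + 150)*1) = 14212*(366*1) = 14212*366 = 5201592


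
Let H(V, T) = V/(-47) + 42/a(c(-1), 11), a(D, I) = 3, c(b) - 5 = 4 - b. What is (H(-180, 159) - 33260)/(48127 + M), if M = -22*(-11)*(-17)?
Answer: -520794/689537 ≈ -0.75528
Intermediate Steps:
c(b) = 9 - b (c(b) = 5 + (4 - b) = 9 - b)
H(V, T) = 14 - V/47 (H(V, T) = V/(-47) + 42/3 = V*(-1/47) + 42*(⅓) = -V/47 + 14 = 14 - V/47)
M = -4114 (M = 242*(-17) = -4114)
(H(-180, 159) - 33260)/(48127 + M) = ((14 - 1/47*(-180)) - 33260)/(48127 - 4114) = ((14 + 180/47) - 33260)/44013 = (838/47 - 33260)*(1/44013) = -1562382/47*1/44013 = -520794/689537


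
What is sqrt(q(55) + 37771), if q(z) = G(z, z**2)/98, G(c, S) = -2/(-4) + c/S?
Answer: sqrt(22394429035)/770 ≈ 194.35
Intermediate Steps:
G(c, S) = 1/2 + c/S (G(c, S) = -2*(-1/4) + c/S = 1/2 + c/S)
q(z) = (z + z**2/2)/(98*z**2) (q(z) = ((z + z**2/2)/(z**2))/98 = ((z + z**2/2)/z**2)*(1/98) = (z + z**2/2)/(98*z**2))
sqrt(q(55) + 37771) = sqrt((1/196)*(2 + 55)/55 + 37771) = sqrt((1/196)*(1/55)*57 + 37771) = sqrt(57/10780 + 37771) = sqrt(407171437/10780) = sqrt(22394429035)/770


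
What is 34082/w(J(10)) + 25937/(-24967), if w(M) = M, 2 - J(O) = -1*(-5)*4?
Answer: -425696080/224703 ≈ -1894.5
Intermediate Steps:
J(O) = -18 (J(O) = 2 - (-1*(-5))*4 = 2 - 5*4 = 2 - 1*20 = 2 - 20 = -18)
34082/w(J(10)) + 25937/(-24967) = 34082/(-18) + 25937/(-24967) = 34082*(-1/18) + 25937*(-1/24967) = -17041/9 - 25937/24967 = -425696080/224703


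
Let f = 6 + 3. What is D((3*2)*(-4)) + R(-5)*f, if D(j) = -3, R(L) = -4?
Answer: -39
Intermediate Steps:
f = 9
D((3*2)*(-4)) + R(-5)*f = -3 - 4*9 = -3 - 36 = -39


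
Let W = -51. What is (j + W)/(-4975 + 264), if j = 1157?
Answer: -158/673 ≈ -0.23477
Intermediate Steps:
(j + W)/(-4975 + 264) = (1157 - 51)/(-4975 + 264) = 1106/(-4711) = 1106*(-1/4711) = -158/673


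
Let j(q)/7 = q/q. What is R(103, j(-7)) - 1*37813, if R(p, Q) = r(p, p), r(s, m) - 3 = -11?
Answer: -37821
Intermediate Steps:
r(s, m) = -8 (r(s, m) = 3 - 11 = -8)
j(q) = 7 (j(q) = 7*(q/q) = 7*1 = 7)
R(p, Q) = -8
R(103, j(-7)) - 1*37813 = -8 - 1*37813 = -8 - 37813 = -37821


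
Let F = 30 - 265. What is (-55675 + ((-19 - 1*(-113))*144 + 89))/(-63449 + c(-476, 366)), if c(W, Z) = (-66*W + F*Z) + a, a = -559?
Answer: 21025/59301 ≈ 0.35455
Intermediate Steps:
F = -235
c(W, Z) = -559 - 235*Z - 66*W (c(W, Z) = (-66*W - 235*Z) - 559 = (-235*Z - 66*W) - 559 = -559 - 235*Z - 66*W)
(-55675 + ((-19 - 1*(-113))*144 + 89))/(-63449 + c(-476, 366)) = (-55675 + ((-19 - 1*(-113))*144 + 89))/(-63449 + (-559 - 235*366 - 66*(-476))) = (-55675 + ((-19 + 113)*144 + 89))/(-63449 + (-559 - 86010 + 31416)) = (-55675 + (94*144 + 89))/(-63449 - 55153) = (-55675 + (13536 + 89))/(-118602) = (-55675 + 13625)*(-1/118602) = -42050*(-1/118602) = 21025/59301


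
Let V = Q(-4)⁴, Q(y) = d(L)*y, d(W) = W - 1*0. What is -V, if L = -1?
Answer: -256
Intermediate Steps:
d(W) = W (d(W) = W + 0 = W)
Q(y) = -y
V = 256 (V = (-1*(-4))⁴ = 4⁴ = 256)
-V = -1*256 = -256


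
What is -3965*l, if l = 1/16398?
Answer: -3965/16398 ≈ -0.24180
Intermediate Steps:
l = 1/16398 ≈ 6.0983e-5
-3965*l = -3965/(1/(1/16398)) = -3965/16398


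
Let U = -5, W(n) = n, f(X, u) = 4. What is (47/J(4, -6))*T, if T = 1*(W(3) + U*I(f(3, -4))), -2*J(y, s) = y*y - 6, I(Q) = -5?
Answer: -1316/5 ≈ -263.20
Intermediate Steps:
J(y, s) = 3 - y²/2 (J(y, s) = -(y*y - 6)/2 = -(y² - 6)/2 = -(-6 + y²)/2 = 3 - y²/2)
T = 28 (T = 1*(3 - 5*(-5)) = 1*(3 + 25) = 1*28 = 28)
(47/J(4, -6))*T = (47/(3 - ½*4²))*28 = (47/(3 - ½*16))*28 = (47/(3 - 8))*28 = (47/(-5))*28 = (47*(-⅕))*28 = -47/5*28 = -1316/5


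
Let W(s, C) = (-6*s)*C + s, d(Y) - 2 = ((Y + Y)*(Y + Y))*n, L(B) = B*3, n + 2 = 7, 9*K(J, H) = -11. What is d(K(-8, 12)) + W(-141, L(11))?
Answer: 2252519/81 ≈ 27809.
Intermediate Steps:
K(J, H) = -11/9 (K(J, H) = (⅑)*(-11) = -11/9)
n = 5 (n = -2 + 7 = 5)
L(B) = 3*B
d(Y) = 2 + 20*Y² (d(Y) = 2 + ((Y + Y)*(Y + Y))*5 = 2 + ((2*Y)*(2*Y))*5 = 2 + (4*Y²)*5 = 2 + 20*Y²)
W(s, C) = s - 6*C*s (W(s, C) = -6*C*s + s = s - 6*C*s)
d(K(-8, 12)) + W(-141, L(11)) = (2 + 20*(-11/9)²) - 141*(1 - 18*11) = (2 + 20*(121/81)) - 141*(1 - 6*33) = (2 + 2420/81) - 141*(1 - 198) = 2582/81 - 141*(-197) = 2582/81 + 27777 = 2252519/81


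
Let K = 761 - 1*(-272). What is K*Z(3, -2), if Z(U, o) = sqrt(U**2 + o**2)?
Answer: 1033*sqrt(13) ≈ 3724.5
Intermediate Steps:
K = 1033 (K = 761 + 272 = 1033)
K*Z(3, -2) = 1033*sqrt(3**2 + (-2)**2) = 1033*sqrt(9 + 4) = 1033*sqrt(13)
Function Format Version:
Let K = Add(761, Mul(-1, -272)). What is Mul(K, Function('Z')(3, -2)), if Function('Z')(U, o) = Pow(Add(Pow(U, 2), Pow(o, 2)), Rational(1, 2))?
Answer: Mul(1033, Pow(13, Rational(1, 2))) ≈ 3724.5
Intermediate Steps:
K = 1033 (K = Add(761, 272) = 1033)
Mul(K, Function('Z')(3, -2)) = Mul(1033, Pow(Add(Pow(3, 2), Pow(-2, 2)), Rational(1, 2))) = Mul(1033, Pow(Add(9, 4), Rational(1, 2))) = Mul(1033, Pow(13, Rational(1, 2)))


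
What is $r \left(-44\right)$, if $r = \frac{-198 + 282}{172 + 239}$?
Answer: $- \frac{1232}{137} \approx -8.9927$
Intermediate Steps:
$r = \frac{28}{137}$ ($r = \frac{84}{411} = 84 \cdot \frac{1}{411} = \frac{28}{137} \approx 0.20438$)
$r \left(-44\right) = \frac{28}{137} \left(-44\right) = - \frac{1232}{137}$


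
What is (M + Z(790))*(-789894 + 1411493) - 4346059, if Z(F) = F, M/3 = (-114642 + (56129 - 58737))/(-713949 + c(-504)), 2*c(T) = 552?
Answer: 115858512251291/237891 ≈ 4.8702e+8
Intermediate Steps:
c(T) = 276 (c(T) = (½)*552 = 276)
M = 117250/237891 (M = 3*((-114642 + (56129 - 58737))/(-713949 + 276)) = 3*((-114642 - 2608)/(-713673)) = 3*(-117250*(-1/713673)) = 3*(117250/713673) = 117250/237891 ≈ 0.49287)
(M + Z(790))*(-789894 + 1411493) - 4346059 = (117250/237891 + 790)*(-789894 + 1411493) - 4346059 = (188051140/237891)*621599 - 4346059 = 116892400572860/237891 - 4346059 = 115858512251291/237891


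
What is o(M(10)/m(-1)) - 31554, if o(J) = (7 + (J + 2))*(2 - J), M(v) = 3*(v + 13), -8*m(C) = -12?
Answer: -33974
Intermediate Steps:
m(C) = 3/2 (m(C) = -⅛*(-12) = 3/2)
M(v) = 39 + 3*v (M(v) = 3*(13 + v) = 39 + 3*v)
o(J) = (2 - J)*(9 + J) (o(J) = (7 + (2 + J))*(2 - J) = (9 + J)*(2 - J) = (2 - J)*(9 + J))
o(M(10)/m(-1)) - 31554 = (18 - ((39 + 3*10)/(3/2))² - 7*(39 + 3*10)/3/2) - 31554 = (18 - ((39 + 30)*(⅔))² - 7*(39 + 30)*2/3) - 31554 = (18 - (69*(⅔))² - 483*2/3) - 31554 = (18 - 1*46² - 7*46) - 31554 = (18 - 1*2116 - 322) - 31554 = (18 - 2116 - 322) - 31554 = -2420 - 31554 = -33974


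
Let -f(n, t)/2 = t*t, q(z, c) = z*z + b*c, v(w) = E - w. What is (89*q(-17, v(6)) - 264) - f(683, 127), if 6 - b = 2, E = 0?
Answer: 55579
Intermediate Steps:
b = 4 (b = 6 - 1*2 = 6 - 2 = 4)
v(w) = -w (v(w) = 0 - w = -w)
q(z, c) = z**2 + 4*c (q(z, c) = z*z + 4*c = z**2 + 4*c)
f(n, t) = -2*t**2 (f(n, t) = -2*t*t = -2*t**2)
(89*q(-17, v(6)) - 264) - f(683, 127) = (89*((-17)**2 + 4*(-1*6)) - 264) - (-2)*127**2 = (89*(289 + 4*(-6)) - 264) - (-2)*16129 = (89*(289 - 24) - 264) - 1*(-32258) = (89*265 - 264) + 32258 = (23585 - 264) + 32258 = 23321 + 32258 = 55579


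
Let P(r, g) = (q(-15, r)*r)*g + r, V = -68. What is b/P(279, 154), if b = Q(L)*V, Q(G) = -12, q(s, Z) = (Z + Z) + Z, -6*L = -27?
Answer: 272/11987607 ≈ 2.2690e-5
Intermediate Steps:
L = 9/2 (L = -⅙*(-27) = 9/2 ≈ 4.5000)
q(s, Z) = 3*Z (q(s, Z) = 2*Z + Z = 3*Z)
P(r, g) = r + 3*g*r² (P(r, g) = ((3*r)*r)*g + r = (3*r²)*g + r = 3*g*r² + r = r + 3*g*r²)
b = 816 (b = -12*(-68) = 816)
b/P(279, 154) = 816/((279*(1 + 3*154*279))) = 816/((279*(1 + 128898))) = 816/((279*128899)) = 816/35962821 = 816*(1/35962821) = 272/11987607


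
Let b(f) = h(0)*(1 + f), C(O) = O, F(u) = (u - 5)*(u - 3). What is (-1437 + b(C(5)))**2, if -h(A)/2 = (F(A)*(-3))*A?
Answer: 2064969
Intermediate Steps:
F(u) = (-5 + u)*(-3 + u)
h(A) = -2*A*(-45 - 3*A**2 + 24*A) (h(A) = -2*(15 + A**2 - 8*A)*(-3)*A = -2*(-45 - 3*A**2 + 24*A)*A = -2*A*(-45 - 3*A**2 + 24*A))
b(f) = 0 (b(f) = (6*0*(15 + 0**2 - 8*0))*(1 + f) = (6*0*(15 + 0 + 0))*(1 + f) = (6*0*15)*(1 + f) = 0*(1 + f) = 0)
(-1437 + b(C(5)))**2 = (-1437 + 0)**2 = (-1437)**2 = 2064969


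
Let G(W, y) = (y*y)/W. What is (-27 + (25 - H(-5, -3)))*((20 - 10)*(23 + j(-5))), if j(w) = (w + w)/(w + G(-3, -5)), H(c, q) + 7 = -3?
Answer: 1900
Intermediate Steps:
H(c, q) = -10 (H(c, q) = -7 - 3 = -10)
G(W, y) = y²/W
j(w) = 2*w/(-25/3 + w) (j(w) = (w + w)/(w + (-5)²/(-3)) = (2*w)/(w - ⅓*25) = (2*w)/(w - 25/3) = (2*w)/(-25/3 + w) = 2*w/(-25/3 + w))
(-27 + (25 - H(-5, -3)))*((20 - 10)*(23 + j(-5))) = (-27 + (25 - 1*(-10)))*((20 - 10)*(23 + 6*(-5)/(-25 + 3*(-5)))) = (-27 + (25 + 10))*(10*(23 + 6*(-5)/(-25 - 15))) = (-27 + 35)*(10*(23 + 6*(-5)/(-40))) = 8*(10*(23 + 6*(-5)*(-1/40))) = 8*(10*(23 + ¾)) = 8*(10*(95/4)) = 8*(475/2) = 1900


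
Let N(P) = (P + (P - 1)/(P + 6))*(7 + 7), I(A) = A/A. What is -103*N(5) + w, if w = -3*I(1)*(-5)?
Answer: -84913/11 ≈ -7719.4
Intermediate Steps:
I(A) = 1
N(P) = 14*P + 14*(-1 + P)/(6 + P) (N(P) = (P + (-1 + P)/(6 + P))*14 = 14*P + 14*(-1 + P)/(6 + P))
w = 15 (w = -3*1*(-5) = -3*(-5) = 15)
-103*N(5) + w = -1442*(-1 + 5² + 7*5)/(6 + 5) + 15 = -1442*(-1 + 25 + 35)/11 + 15 = -1442*59/11 + 15 = -103*826/11 + 15 = -85078/11 + 15 = -84913/11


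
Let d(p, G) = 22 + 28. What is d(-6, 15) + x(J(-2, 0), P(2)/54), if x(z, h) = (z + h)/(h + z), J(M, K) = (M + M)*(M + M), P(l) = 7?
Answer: 51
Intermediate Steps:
d(p, G) = 50
J(M, K) = 4*M² (J(M, K) = (2*M)*(2*M) = 4*M²)
x(z, h) = 1 (x(z, h) = (h + z)/(h + z) = 1)
d(-6, 15) + x(J(-2, 0), P(2)/54) = 50 + 1 = 51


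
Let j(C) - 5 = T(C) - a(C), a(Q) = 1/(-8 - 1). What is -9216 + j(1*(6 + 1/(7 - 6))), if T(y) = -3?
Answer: -82925/9 ≈ -9213.9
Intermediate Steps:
a(Q) = -1/9 (a(Q) = 1/(-9) = -1/9)
j(C) = 19/9 (j(C) = 5 + (-3 - 1*(-1/9)) = 5 + (-3 + 1/9) = 5 - 26/9 = 19/9)
-9216 + j(1*(6 + 1/(7 - 6))) = -9216 + 19/9 = -82925/9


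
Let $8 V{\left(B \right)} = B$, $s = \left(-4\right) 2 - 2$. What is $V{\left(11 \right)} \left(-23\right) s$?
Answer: $\frac{1265}{4} \approx 316.25$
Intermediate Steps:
$s = -10$ ($s = -8 - 2 = -10$)
$V{\left(B \right)} = \frac{B}{8}$
$V{\left(11 \right)} \left(-23\right) s = \frac{1}{8} \cdot 11 \left(-23\right) \left(-10\right) = \frac{11}{8} \left(-23\right) \left(-10\right) = \left(- \frac{253}{8}\right) \left(-10\right) = \frac{1265}{4}$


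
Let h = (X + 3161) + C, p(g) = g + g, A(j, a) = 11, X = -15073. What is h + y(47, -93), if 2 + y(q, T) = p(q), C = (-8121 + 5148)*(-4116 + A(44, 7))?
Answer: 12192345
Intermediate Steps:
C = 12204165 (C = (-8121 + 5148)*(-4116 + 11) = -2973*(-4105) = 12204165)
p(g) = 2*g
y(q, T) = -2 + 2*q
h = 12192253 (h = (-15073 + 3161) + 12204165 = -11912 + 12204165 = 12192253)
h + y(47, -93) = 12192253 + (-2 + 2*47) = 12192253 + (-2 + 94) = 12192253 + 92 = 12192345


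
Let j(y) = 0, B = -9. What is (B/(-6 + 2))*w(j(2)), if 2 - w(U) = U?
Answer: 9/2 ≈ 4.5000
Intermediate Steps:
w(U) = 2 - U
(B/(-6 + 2))*w(j(2)) = (-9/(-6 + 2))*(2 - 1*0) = (-9/(-4))*(2 + 0) = -9*(-1/4)*2 = (9/4)*2 = 9/2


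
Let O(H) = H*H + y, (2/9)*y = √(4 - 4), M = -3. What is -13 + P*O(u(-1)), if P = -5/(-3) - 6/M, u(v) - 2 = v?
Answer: -28/3 ≈ -9.3333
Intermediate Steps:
y = 0 (y = 9*√(4 - 4)/2 = 9*√0/2 = (9/2)*0 = 0)
u(v) = 2 + v
O(H) = H² (O(H) = H*H + 0 = H² + 0 = H²)
P = 11/3 (P = -5/(-3) - 6/(-3) = -5*(-⅓) - 6*(-⅓) = 5/3 + 2 = 11/3 ≈ 3.6667)
-13 + P*O(u(-1)) = -13 + 11*(2 - 1)²/3 = -13 + (11/3)*1² = -13 + (11/3)*1 = -13 + 11/3 = -28/3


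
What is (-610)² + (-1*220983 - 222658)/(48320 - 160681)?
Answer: 41809971741/112361 ≈ 3.7210e+5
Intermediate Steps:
(-610)² + (-1*220983 - 222658)/(48320 - 160681) = 372100 + (-220983 - 222658)/(-112361) = 372100 - 443641*(-1/112361) = 372100 + 443641/112361 = 41809971741/112361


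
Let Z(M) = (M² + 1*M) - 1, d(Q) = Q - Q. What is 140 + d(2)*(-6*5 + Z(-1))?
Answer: 140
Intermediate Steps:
d(Q) = 0
Z(M) = -1 + M + M² (Z(M) = (M² + M) - 1 = (M + M²) - 1 = -1 + M + M²)
140 + d(2)*(-6*5 + Z(-1)) = 140 + 0*(-6*5 + (-1 - 1 + (-1)²)) = 140 + 0*(-30 + (-1 - 1 + 1)) = 140 + 0*(-30 - 1) = 140 + 0*(-31) = 140 + 0 = 140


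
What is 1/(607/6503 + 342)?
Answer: 6503/2224633 ≈ 0.0029232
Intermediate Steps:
1/(607/6503 + 342) = 1/(2224633/6503) = 6503/2224633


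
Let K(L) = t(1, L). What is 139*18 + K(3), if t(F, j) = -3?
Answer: 2499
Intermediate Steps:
K(L) = -3
139*18 + K(3) = 139*18 - 3 = 2502 - 3 = 2499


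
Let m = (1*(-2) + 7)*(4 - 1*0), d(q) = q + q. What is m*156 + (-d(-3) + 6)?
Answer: 3132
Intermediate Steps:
d(q) = 2*q
m = 20 (m = (-2 + 7)*(4 + 0) = 5*4 = 20)
m*156 + (-d(-3) + 6) = 20*156 + (-2*(-3) + 6) = 3120 + (-1*(-6) + 6) = 3120 + (6 + 6) = 3120 + 12 = 3132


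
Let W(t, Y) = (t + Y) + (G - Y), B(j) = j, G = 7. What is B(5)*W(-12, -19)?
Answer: -25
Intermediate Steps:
W(t, Y) = 7 + t (W(t, Y) = (t + Y) + (7 - Y) = (Y + t) + (7 - Y) = 7 + t)
B(5)*W(-12, -19) = 5*(7 - 12) = 5*(-5) = -25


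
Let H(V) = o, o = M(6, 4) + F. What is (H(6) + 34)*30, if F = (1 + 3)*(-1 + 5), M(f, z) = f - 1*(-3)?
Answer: 1770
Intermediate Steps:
M(f, z) = 3 + f (M(f, z) = f + 3 = 3 + f)
F = 16 (F = 4*4 = 16)
o = 25 (o = (3 + 6) + 16 = 9 + 16 = 25)
H(V) = 25
(H(6) + 34)*30 = (25 + 34)*30 = 59*30 = 1770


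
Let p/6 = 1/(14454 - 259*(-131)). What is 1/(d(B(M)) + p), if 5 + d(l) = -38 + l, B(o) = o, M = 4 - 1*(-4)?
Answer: -48383/1693399 ≈ -0.028572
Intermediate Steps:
M = 8 (M = 4 + 4 = 8)
d(l) = -43 + l (d(l) = -5 + (-38 + l) = -43 + l)
p = 6/48383 (p = 6/(14454 - 259*(-131)) = 6/(14454 + 33929) = 6/48383 ≈ 0.00012401)
1/(d(B(M)) + p) = 1/((-43 + 8) + 6/48383) = 1/(-35 + 6/48383) = 1/(-1693399/48383) = -48383/1693399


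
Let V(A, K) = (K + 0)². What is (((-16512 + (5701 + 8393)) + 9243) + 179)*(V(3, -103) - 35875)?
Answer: -176963064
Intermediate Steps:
V(A, K) = K²
(((-16512 + (5701 + 8393)) + 9243) + 179)*(V(3, -103) - 35875) = (((-16512 + (5701 + 8393)) + 9243) + 179)*((-103)² - 35875) = (((-16512 + 14094) + 9243) + 179)*(10609 - 35875) = ((-2418 + 9243) + 179)*(-25266) = (6825 + 179)*(-25266) = 7004*(-25266) = -176963064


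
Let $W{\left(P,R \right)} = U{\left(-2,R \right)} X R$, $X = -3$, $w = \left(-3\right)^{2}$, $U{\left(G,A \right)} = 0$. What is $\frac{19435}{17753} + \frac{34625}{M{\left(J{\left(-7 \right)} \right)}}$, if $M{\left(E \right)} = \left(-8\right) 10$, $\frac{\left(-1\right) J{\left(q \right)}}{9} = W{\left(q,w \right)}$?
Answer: $- \frac{122628565}{284048} \approx -431.72$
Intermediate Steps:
$w = 9$
$W{\left(P,R \right)} = 0$ ($W{\left(P,R \right)} = 0 \left(-3\right) R = 0 R = 0$)
$J{\left(q \right)} = 0$ ($J{\left(q \right)} = \left(-9\right) 0 = 0$)
$M{\left(E \right)} = -80$
$\frac{19435}{17753} + \frac{34625}{M{\left(J{\left(-7 \right)} \right)}} = \frac{19435}{17753} + \frac{34625}{-80} = 19435 \cdot \frac{1}{17753} + 34625 \left(- \frac{1}{80}\right) = \frac{19435}{17753} - \frac{6925}{16} = - \frac{122628565}{284048}$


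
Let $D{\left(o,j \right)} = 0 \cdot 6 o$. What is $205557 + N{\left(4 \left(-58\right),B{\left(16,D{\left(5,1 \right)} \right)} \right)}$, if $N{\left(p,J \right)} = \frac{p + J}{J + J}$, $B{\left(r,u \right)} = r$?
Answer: $\frac{822201}{4} \approx 2.0555 \cdot 10^{5}$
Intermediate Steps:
$D{\left(o,j \right)} = 0$ ($D{\left(o,j \right)} = 0 o = 0$)
$N{\left(p,J \right)} = \frac{J + p}{2 J}$
$205557 + N{\left(4 \left(-58\right),B{\left(16,D{\left(5,1 \right)} \right)} \right)} = 205557 + \frac{16 + 4 \left(-58\right)}{2 \cdot 16} = 205557 + \frac{1}{2} \cdot \frac{1}{16} \left(16 - 232\right) = 205557 + \frac{1}{2} \cdot \frac{1}{16} \left(-216\right) = 205557 - \frac{27}{4} = \frac{822201}{4}$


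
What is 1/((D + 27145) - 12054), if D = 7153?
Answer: 1/22244 ≈ 4.4956e-5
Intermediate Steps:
1/((D + 27145) - 12054) = 1/((7153 + 27145) - 12054) = 1/(34298 - 12054) = 1/22244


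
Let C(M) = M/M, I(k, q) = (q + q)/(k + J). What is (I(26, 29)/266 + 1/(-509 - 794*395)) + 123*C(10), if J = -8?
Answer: 151570097941/1232155890 ≈ 123.01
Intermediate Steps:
I(k, q) = 2*q/(-8 + k) (I(k, q) = (q + q)/(k - 8) = (2*q)/(-8 + k) = 2*q/(-8 + k))
C(M) = 1
(I(26, 29)/266 + 1/(-509 - 794*395)) + 123*C(10) = ((2*29/(-8 + 26))/266 + 1/(-509 - 794*395)) + 123*1 = ((2*29/18)*(1/266) + (1/395)/(-1303)) + 123 = ((2*29*(1/18))*(1/266) - 1/1303*1/395) + 123 = ((29/9)*(1/266) - 1/514685) + 123 = (29/2394 - 1/514685) + 123 = 14923471/1232155890 + 123 = 151570097941/1232155890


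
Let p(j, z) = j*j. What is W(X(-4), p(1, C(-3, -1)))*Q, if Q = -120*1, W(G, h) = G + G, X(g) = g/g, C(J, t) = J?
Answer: -240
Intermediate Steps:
p(j, z) = j²
X(g) = 1
W(G, h) = 2*G
Q = -120
W(X(-4), p(1, C(-3, -1)))*Q = (2*1)*(-120) = 2*(-120) = -240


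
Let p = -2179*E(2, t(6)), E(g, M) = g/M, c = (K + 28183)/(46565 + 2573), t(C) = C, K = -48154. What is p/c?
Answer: 107071702/59913 ≈ 1787.1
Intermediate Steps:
c = -19971/49138 (c = (-48154 + 28183)/(46565 + 2573) = -19971/49138 ≈ -0.40643)
p = -2179/3 (p = -4358/6 = -2179*1/3 = -2179/3 ≈ -726.33)
p/c = -2179/(3*(-19971/49138)) = -2179/3*(-49138/19971) = 107071702/59913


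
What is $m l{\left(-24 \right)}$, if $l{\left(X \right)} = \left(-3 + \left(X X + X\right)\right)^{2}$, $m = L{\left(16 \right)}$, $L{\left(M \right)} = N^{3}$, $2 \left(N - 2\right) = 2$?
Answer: $8137827$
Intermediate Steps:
$N = 3$ ($N = 2 + \frac{1}{2} \cdot 2 = 2 + 1 = 3$)
$L{\left(M \right)} = 27$ ($L{\left(M \right)} = 3^{3} = 27$)
$m = 27$
$l{\left(X \right)} = \left(-3 + X + X^{2}\right)^{2}$ ($l{\left(X \right)} = \left(-3 + \left(X^{2} + X\right)\right)^{2} = \left(-3 + \left(X + X^{2}\right)\right)^{2} = \left(-3 + X + X^{2}\right)^{2}$)
$m l{\left(-24 \right)} = 27 \left(-3 - 24 + \left(-24\right)^{2}\right)^{2} = 27 \left(-3 - 24 + 576\right)^{2} = 27 \cdot 549^{2} = 27 \cdot 301401 = 8137827$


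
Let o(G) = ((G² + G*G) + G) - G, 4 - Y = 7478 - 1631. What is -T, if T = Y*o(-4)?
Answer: 186976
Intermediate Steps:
Y = -5843 (Y = 4 - (7478 - 1631) = 4 - 1*5847 = 4 - 5847 = -5843)
o(G) = 2*G² (o(G) = ((G² + G²) + G) - G = (2*G² + G) - G = (G + 2*G²) - G = 2*G²)
T = -186976 (T = -11686*(-4)² = -11686*16 = -5843*32 = -186976)
-T = -1*(-186976) = 186976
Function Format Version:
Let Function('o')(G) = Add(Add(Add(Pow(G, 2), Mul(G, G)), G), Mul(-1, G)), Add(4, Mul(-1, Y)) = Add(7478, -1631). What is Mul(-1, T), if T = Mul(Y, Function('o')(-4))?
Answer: 186976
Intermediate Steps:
Y = -5843 (Y = Add(4, Mul(-1, Add(7478, -1631))) = Add(4, Mul(-1, 5847)) = Add(4, -5847) = -5843)
Function('o')(G) = Mul(2, Pow(G, 2)) (Function('o')(G) = Add(Add(Add(Pow(G, 2), Pow(G, 2)), G), Mul(-1, G)) = Add(Add(Mul(2, Pow(G, 2)), G), Mul(-1, G)) = Add(Add(G, Mul(2, Pow(G, 2))), Mul(-1, G)) = Mul(2, Pow(G, 2)))
T = -186976 (T = Mul(-5843, Mul(2, Pow(-4, 2))) = Mul(-5843, Mul(2, 16)) = Mul(-5843, 32) = -186976)
Mul(-1, T) = Mul(-1, -186976) = 186976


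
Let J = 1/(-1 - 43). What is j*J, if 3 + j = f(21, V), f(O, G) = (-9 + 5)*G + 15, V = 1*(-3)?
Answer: -6/11 ≈ -0.54545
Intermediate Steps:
V = -3
J = -1/44 (J = 1/(-44) = -1/44 ≈ -0.022727)
f(O, G) = 15 - 4*G (f(O, G) = -4*G + 15 = 15 - 4*G)
j = 24 (j = -3 + (15 - 4*(-3)) = -3 + (15 + 12) = -3 + 27 = 24)
j*J = 24*(-1/44) = -6/11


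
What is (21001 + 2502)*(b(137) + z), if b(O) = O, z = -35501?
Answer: -831160092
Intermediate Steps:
(21001 + 2502)*(b(137) + z) = (21001 + 2502)*(137 - 35501) = 23503*(-35364) = -831160092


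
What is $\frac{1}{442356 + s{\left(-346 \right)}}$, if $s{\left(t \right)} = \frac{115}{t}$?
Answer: $\frac{346}{153055061} \approx 2.2606 \cdot 10^{-6}$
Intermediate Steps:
$\frac{1}{442356 + s{\left(-346 \right)}} = \frac{1}{442356 + \frac{115}{-346}} = \frac{1}{442356 + 115 \left(- \frac{1}{346}\right)} = \frac{1}{442356 - \frac{115}{346}} = \frac{1}{\frac{153055061}{346}} = \frac{346}{153055061}$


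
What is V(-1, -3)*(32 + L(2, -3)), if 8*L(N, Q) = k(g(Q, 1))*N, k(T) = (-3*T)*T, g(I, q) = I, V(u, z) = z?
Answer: -303/4 ≈ -75.750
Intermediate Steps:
k(T) = -3*T²
L(N, Q) = -3*N*Q²/8 (L(N, Q) = ((-3*Q²)*N)/8 = (-3*N*Q²)/8 = -3*N*Q²/8)
V(-1, -3)*(32 + L(2, -3)) = -3*(32 - 3/8*2*(-3)²) = -3*(32 - 3/8*2*9) = -3*(32 - 27/4) = -3*101/4 = -303/4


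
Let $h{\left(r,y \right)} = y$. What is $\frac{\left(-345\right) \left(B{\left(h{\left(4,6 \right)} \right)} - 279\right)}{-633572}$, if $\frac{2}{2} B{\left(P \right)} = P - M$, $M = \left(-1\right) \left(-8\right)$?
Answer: $- \frac{96945}{633572} \approx -0.15301$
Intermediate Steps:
$M = 8$
$B{\left(P \right)} = -8 + P$ ($B{\left(P \right)} = P - 8 = -8 + P$)
$\frac{\left(-345\right) \left(B{\left(h{\left(4,6 \right)} \right)} - 279\right)}{-633572} = \frac{\left(-345\right) \left(\left(-8 + 6\right) - 279\right)}{-633572} = - 345 \left(-2 - 279\right) \left(- \frac{1}{633572}\right) = \left(-345\right) \left(-281\right) \left(- \frac{1}{633572}\right) = 96945 \left(- \frac{1}{633572}\right) = - \frac{96945}{633572}$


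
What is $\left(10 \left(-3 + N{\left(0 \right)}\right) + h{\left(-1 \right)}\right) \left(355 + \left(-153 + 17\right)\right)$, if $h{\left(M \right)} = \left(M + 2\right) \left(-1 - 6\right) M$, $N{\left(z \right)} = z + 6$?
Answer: $8103$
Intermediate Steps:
$N{\left(z \right)} = 6 + z$
$h{\left(M \right)} = M \left(-14 - 7 M\right)$ ($h{\left(M \right)} = \left(2 + M\right) \left(-1 - 6\right) M = \left(2 + M\right) \left(-7\right) M = \left(-14 - 7 M\right) M = M \left(-14 - 7 M\right)$)
$\left(10 \left(-3 + N{\left(0 \right)}\right) + h{\left(-1 \right)}\right) \left(355 + \left(-153 + 17\right)\right) = \left(10 \left(-3 + \left(6 + 0\right)\right) - - 7 \left(2 - 1\right)\right) \left(355 + \left(-153 + 17\right)\right) = \left(10 \left(-3 + 6\right) - \left(-7\right) 1\right) \left(355 - 136\right) = \left(10 \cdot 3 + 7\right) 219 = \left(30 + 7\right) 219 = 37 \cdot 219 = 8103$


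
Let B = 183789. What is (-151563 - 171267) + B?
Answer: -139041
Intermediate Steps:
(-151563 - 171267) + B = (-151563 - 171267) + 183789 = -322830 + 183789 = -139041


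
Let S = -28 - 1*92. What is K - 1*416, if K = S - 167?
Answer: -703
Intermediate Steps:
S = -120 (S = -28 - 92 = -120)
K = -287 (K = -120 - 167 = -287)
K - 1*416 = -287 - 1*416 = -287 - 416 = -703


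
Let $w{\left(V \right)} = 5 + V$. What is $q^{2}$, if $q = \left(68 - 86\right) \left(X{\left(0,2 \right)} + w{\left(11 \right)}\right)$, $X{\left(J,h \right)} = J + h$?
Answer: $104976$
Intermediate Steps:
$q = -324$ ($q = \left(68 - 86\right) \left(\left(0 + 2\right) + \left(5 + 11\right)\right) = - 18 \left(2 + 16\right) = \left(-18\right) 18 = -324$)
$q^{2} = \left(-324\right)^{2} = 104976$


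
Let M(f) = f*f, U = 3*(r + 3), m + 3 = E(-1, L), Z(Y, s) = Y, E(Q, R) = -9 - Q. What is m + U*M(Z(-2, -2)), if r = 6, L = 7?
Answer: 97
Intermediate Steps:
m = -11 (m = -3 + (-9 - 1*(-1)) = -3 + (-9 + 1) = -3 - 8 = -11)
U = 27 (U = 3*(6 + 3) = 3*9 = 27)
M(f) = f**2
m + U*M(Z(-2, -2)) = -11 + 27*(-2)**2 = -11 + 27*4 = -11 + 108 = 97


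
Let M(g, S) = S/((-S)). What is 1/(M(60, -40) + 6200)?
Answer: 1/6199 ≈ 0.00016132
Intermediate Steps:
M(g, S) = -1 (M(g, S) = S*(-1/S) = -1)
1/(M(60, -40) + 6200) = 1/(-1 + 6200) = 1/6199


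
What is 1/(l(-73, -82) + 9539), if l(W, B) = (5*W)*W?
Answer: 1/36184 ≈ 2.7637e-5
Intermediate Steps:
l(W, B) = 5*W**2
1/(l(-73, -82) + 9539) = 1/(5*(-73)**2 + 9539) = 1/(5*5329 + 9539) = 1/(26645 + 9539) = 1/36184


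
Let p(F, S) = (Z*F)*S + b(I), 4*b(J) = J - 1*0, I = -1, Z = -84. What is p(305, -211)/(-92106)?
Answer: -21623279/368424 ≈ -58.691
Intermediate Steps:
b(J) = J/4 (b(J) = (J - 1*0)/4 = (J + 0)/4 = J/4)
p(F, S) = -¼ - 84*F*S (p(F, S) = (-84*F)*S + (¼)*(-1) = -84*F*S - ¼ = -¼ - 84*F*S)
p(305, -211)/(-92106) = (-¼ - 84*305*(-211))/(-92106) = (-¼ + 5405820)*(-1/92106) = (21623279/4)*(-1/92106) = -21623279/368424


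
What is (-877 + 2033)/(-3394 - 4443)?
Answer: -68/461 ≈ -0.14751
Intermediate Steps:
(-877 + 2033)/(-3394 - 4443) = 1156/(-7837) = 1156*(-1/7837) = -68/461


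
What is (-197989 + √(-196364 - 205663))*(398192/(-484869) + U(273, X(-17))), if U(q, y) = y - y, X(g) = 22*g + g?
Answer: 7167057808/44079 - 398192*I*√402027/484869 ≈ 1.626e+5 - 520.71*I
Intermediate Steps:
X(g) = 23*g
U(q, y) = 0
(-197989 + √(-196364 - 205663))*(398192/(-484869) + U(273, X(-17))) = (-197989 + √(-196364 - 205663))*(398192/(-484869) + 0) = (-197989 + √(-402027))*(398192*(-1/484869) + 0) = (-197989 + I*√402027)*(-398192/484869 + 0) = (-197989 + I*√402027)*(-398192/484869) = 7167057808/44079 - 398192*I*√402027/484869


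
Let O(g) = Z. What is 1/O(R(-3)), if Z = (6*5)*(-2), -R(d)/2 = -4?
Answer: -1/60 ≈ -0.016667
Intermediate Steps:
R(d) = 8 (R(d) = -2*(-4) = 8)
Z = -60 (Z = 30*(-2) = -60)
O(g) = -60
1/O(R(-3)) = 1/(-60) = -1/60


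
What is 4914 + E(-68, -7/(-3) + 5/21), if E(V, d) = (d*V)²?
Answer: 1738962/49 ≈ 35489.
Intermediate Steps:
E(V, d) = V²*d² (E(V, d) = (V*d)² = V²*d²)
4914 + E(-68, -7/(-3) + 5/21) = 4914 + (-68)²*(-7/(-3) + 5/21)² = 4914 + 4624*(-7*(-⅓) + 5*(1/21))² = 4914 + 4624*(7/3 + 5/21)² = 4914 + 4624*(18/7)² = 4914 + 4624*(324/49) = 4914 + 1498176/49 = 1738962/49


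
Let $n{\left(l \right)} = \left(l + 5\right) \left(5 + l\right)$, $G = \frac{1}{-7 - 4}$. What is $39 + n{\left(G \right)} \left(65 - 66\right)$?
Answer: $\frac{1803}{121} \approx 14.901$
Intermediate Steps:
$G = - \frac{1}{11}$ ($G = \frac{1}{-11} = - \frac{1}{11} \approx -0.090909$)
$n{\left(l \right)} = \left(5 + l\right)^{2}$ ($n{\left(l \right)} = \left(5 + l\right) \left(5 + l\right) = \left(5 + l\right)^{2}$)
$39 + n{\left(G \right)} \left(65 - 66\right) = 39 + \left(5 - \frac{1}{11}\right)^{2} \left(65 - 66\right) = 39 + \left(\frac{54}{11}\right)^{2} \left(65 - 66\right) = 39 + \frac{2916}{121} \left(-1\right) = 39 - \frac{2916}{121} = \frac{1803}{121}$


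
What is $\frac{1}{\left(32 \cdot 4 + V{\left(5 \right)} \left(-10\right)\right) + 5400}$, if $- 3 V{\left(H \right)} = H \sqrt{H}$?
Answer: $\frac{12438}{68754139} - \frac{75 \sqrt{5}}{137508278} \approx 0.00017969$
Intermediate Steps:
$V{\left(H \right)} = - \frac{H^{\frac{3}{2}}}{3}$ ($V{\left(H \right)} = - \frac{H \sqrt{H}}{3} = - \frac{H^{\frac{3}{2}}}{3}$)
$\frac{1}{\left(32 \cdot 4 + V{\left(5 \right)} \left(-10\right)\right) + 5400} = \frac{1}{\left(32 \cdot 4 + - \frac{5^{\frac{3}{2}}}{3} \left(-10\right)\right) + 5400} = \frac{1}{\left(128 + - \frac{5 \sqrt{5}}{3} \left(-10\right)\right) + 5400} = \frac{1}{\left(128 + \frac{50 \sqrt{5}}{3}\right) + 5400} = \frac{1}{5528 + \frac{50 \sqrt{5}}{3}}$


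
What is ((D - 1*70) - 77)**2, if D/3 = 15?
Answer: 10404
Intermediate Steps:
D = 45 (D = 3*15 = 45)
((D - 1*70) - 77)**2 = ((45 - 1*70) - 77)**2 = ((45 - 70) - 77)**2 = (-25 - 77)**2 = (-102)**2 = 10404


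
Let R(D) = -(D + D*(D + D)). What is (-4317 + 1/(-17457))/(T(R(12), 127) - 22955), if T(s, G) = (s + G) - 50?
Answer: 37680935/202309173 ≈ 0.18625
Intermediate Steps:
R(D) = -D - 2*D² (R(D) = -(D + D*(2*D)) = -(D + 2*D²) = -D - 2*D²)
T(s, G) = -50 + G + s (T(s, G) = (G + s) - 50 = -50 + G + s)
(-4317 + 1/(-17457))/(T(R(12), 127) - 22955) = (-4317 + 1/(-17457))/((-50 + 127 - 1*12*(1 + 2*12)) - 22955) = (-4317 - 1/17457)/((-50 + 127 - 1*12*(1 + 24)) - 22955) = -75361870/(17457*((-50 + 127 - 1*12*25) - 22955)) = -75361870/(17457*((-50 + 127 - 300) - 22955)) = -75361870/(17457*(-223 - 22955)) = -75361870/17457/(-23178) = -75361870/17457*(-1/23178) = 37680935/202309173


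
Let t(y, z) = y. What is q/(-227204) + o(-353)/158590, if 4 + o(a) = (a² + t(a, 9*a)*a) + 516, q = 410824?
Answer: -210323081/900807059 ≈ -0.23348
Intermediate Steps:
o(a) = 512 + 2*a² (o(a) = -4 + ((a² + a*a) + 516) = -4 + ((a² + a²) + 516) = -4 + (2*a² + 516) = -4 + (516 + 2*a²) = 512 + 2*a²)
q/(-227204) + o(-353)/158590 = 410824/(-227204) + (512 + 2*(-353)²)/158590 = 410824*(-1/227204) + (512 + 2*124609)*(1/158590) = -102706/56801 + (512 + 249218)*(1/158590) = -102706/56801 + 249730*(1/158590) = -102706/56801 + 24973/15859 = -210323081/900807059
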